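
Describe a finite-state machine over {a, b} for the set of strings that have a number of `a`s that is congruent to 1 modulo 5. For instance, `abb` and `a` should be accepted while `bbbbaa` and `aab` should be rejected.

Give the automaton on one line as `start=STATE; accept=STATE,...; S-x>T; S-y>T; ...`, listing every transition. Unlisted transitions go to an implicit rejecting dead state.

The only thing that matters is how many `a`s have appeared, reduced mod 5. Use one state per residue: q0 for 0, …, q4 for 4. Reading `a` moves to the next residue; anything else stays put. q1 is accepting.
        a   b  
>  q0   q1  q0 
 * q1   q2  q1 
   q2   q3  q2 
   q3   q4  q3 
   q4   q0  q4 
(> = start, * = accepting)

start=q0; accept=q1; q0-a>q1; q0-b>q0; q1-a>q2; q1-b>q1; q2-a>q3; q2-b>q2; q3-a>q4; q3-b>q3; q4-a>q0; q4-b>q4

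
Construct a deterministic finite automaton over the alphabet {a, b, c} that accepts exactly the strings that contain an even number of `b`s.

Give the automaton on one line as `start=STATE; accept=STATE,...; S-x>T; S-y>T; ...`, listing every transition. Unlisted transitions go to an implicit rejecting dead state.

start=s0; accept=s0; s0-a>s0; s0-b>s1; s0-c>s0; s1-a>s1; s1-b>s0; s1-c>s1

The only thing that matters is how many `b`s have appeared, reduced mod 2. Use one state per residue: s0 for 0, …, s1 for 1. Reading `b` moves to the next residue; anything else stays put. s0 is accepting.
A 2-state machine:
        a   b   c  
>* s0   s0  s1  s0 
   s1   s1  s0  s1 
(> = start, * = accepting)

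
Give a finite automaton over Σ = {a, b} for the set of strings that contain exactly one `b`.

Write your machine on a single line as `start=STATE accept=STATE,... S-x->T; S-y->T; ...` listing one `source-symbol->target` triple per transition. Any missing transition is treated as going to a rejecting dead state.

Only the number of `b`s matters, and only up to 2. Make a chain q0 → q1 → q2 advanced by each `b` (with q2 absorbing); every other symbol self-loops. The accepting set is {q1}.
A 3-state machine:
        a   b  
>  q0   q0  q1 
 * q1   q1  q2 
   q2   q2  q2 
(> = start, * = accepting)

start=q0; accept=q1; q0-a->q0; q0-b->q1; q1-a->q1; q1-b->q2; q2-a->q2; q2-b->q2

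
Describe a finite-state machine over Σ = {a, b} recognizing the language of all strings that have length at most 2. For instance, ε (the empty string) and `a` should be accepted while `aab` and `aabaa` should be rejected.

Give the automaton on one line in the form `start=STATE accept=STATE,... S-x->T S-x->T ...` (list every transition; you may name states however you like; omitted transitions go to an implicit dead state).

We only need to distinguish lengths 0, 1, …, 2, and '>2'. Chain s0 → s1 → s2 → s3 on every symbol, with s3 looping. Accepting states: {s0, s1, s2}.
A 4-state machine:
        a   b  
>* s0   s1  s1 
 * s1   s2  s2 
 * s2   s3  s3 
   s3   s3  s3 
(> = start, * = accepting)

start=s0 accept=s0,s1,s2 s0-a->s1 s0-b->s1 s1-a->s2 s1-b->s2 s2-a->s3 s2-b->s3 s3-a->s3 s3-b->s3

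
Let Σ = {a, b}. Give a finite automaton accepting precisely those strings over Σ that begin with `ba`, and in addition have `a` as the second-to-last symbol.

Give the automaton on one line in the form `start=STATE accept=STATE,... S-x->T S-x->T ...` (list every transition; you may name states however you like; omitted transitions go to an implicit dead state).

Run two small machines in parallel and take their product. One (4 states) tracks whether the input so far still matches the prefix `ba`; the other (7 states) tracks the last 2 symbols read. Each combined state is a pair, one component from each; accept when both components accept. Minimizing collapses redundant product states.
        a   b  
>  S0   S1  S2 
   S1   S1  S1 
   S2   S3  S1 
   S3   S4  S5 
 * S4   S4  S5 
 * S5   S3  S6 
   S6   S3  S6 
(> = start, * = accepting)

start=S0 accept=S4,S5 S0-a->S1 S0-b->S2 S1-a->S1 S1-b->S1 S2-a->S3 S2-b->S1 S3-a->S4 S3-b->S5 S4-a->S4 S4-b->S5 S5-a->S3 S5-b->S6 S6-a->S3 S6-b->S6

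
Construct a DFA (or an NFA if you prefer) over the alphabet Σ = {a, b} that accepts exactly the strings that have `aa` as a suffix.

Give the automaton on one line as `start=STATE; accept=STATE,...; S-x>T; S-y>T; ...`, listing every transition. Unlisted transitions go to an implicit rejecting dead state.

Let each state record the length of the longest suffix of the input read so far that is also a prefix of `aa`. s1 means the last symbol is `a`; s2 means the last 2 symbols are `aa`. Accept only at s2, where the string currently ends in `aa`.
3 states suffice.
        a   b  
>  s0   s1  s0 
   s1   s2  s0 
 * s2   s2  s0 
(> = start, * = accepting)

start=s0; accept=s2; s0-a>s1; s0-b>s0; s1-a>s2; s1-b>s0; s2-a>s2; s2-b>s0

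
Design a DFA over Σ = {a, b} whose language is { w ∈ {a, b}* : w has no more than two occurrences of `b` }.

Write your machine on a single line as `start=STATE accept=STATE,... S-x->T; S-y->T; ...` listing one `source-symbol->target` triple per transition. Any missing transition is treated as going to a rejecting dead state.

Only the number of `b`s matters, and only up to 3. Make a chain S0 → S1 → S2 → S3 advanced by each `b` (with S3 absorbing); every other symbol self-loops. The accepting set is {S0, S1, S2}.
A 4-state machine:
        a   b  
>* S0   S0  S1 
 * S1   S1  S2 
 * S2   S2  S3 
   S3   S3  S3 
(> = start, * = accepting)

start=S0; accept=S0,S1,S2; S0-a->S0; S0-b->S1; S1-a->S1; S1-b->S2; S2-a->S2; S2-b->S3; S3-a->S3; S3-b->S3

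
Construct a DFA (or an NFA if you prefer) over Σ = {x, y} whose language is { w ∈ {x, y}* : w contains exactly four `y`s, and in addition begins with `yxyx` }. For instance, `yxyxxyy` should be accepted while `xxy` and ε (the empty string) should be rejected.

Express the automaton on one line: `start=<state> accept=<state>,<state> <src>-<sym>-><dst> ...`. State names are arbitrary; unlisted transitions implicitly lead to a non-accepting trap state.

start=S0 accept=S7 S0-x->S1 S0-y->S2 S1-x->S1 S1-y->S1 S2-x->S3 S2-y->S1 S3-x->S1 S3-y->S4 S4-x->S5 S4-y->S1 S5-x->S5 S5-y->S6 S6-x->S6 S6-y->S7 S7-x->S7 S7-y->S1

Build one automaton per condition and run them in lockstep. The first has 6 states tracking the count of `y`s, saturating at 5; the second has 6 states tracking whether the input so far still matches the prefix `yxyx`. A product state is a pair (one from each), accepting exactly when both do. After merging equivalent states the machine shrinks.
With 8 states:
        x   y  
>  S0   S1  S2 
   S1   S1  S1 
   S2   S3  S1 
   S3   S1  S4 
   S4   S5  S1 
   S5   S5  S6 
   S6   S6  S7 
 * S7   S7  S1 
(> = start, * = accepting)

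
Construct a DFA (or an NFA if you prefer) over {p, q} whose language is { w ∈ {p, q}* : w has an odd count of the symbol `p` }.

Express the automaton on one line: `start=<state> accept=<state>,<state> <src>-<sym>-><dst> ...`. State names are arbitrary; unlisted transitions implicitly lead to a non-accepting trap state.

The only thing that matters is how many `p`s have appeared, reduced mod 2. Use one state per residue: A for 0, …, B for 1. Reading `p` moves to the next residue; anything else stays put. B is accepting.
       p  q 
>  A   B  A 
 * B   A  B 
(> = start, * = accepting)

start=A accept=B A-p->B A-q->A B-p->A B-q->B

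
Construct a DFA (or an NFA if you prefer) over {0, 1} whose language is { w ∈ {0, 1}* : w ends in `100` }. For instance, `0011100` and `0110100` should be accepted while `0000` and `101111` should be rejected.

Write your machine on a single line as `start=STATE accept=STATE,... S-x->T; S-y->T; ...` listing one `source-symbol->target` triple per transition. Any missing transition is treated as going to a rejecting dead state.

start=q0; accept=q3; q0-0->q0; q0-1->q1; q1-0->q2; q1-1->q1; q2-0->q3; q2-1->q1; q3-0->q0; q3-1->q1

Remember how much of `100` the current input suffix matches. State q0 means no match yet; q1 means the last symbol is `1`; q2 means the last 2 symbols are `10`; q3 means the last 3 symbols are `100`. Only q3 accepts. On a mismatch, fall back to the longest proper suffix that is still a prefix of `100`.
A 4-state machine:
        0   1  
>  q0   q0  q1 
   q1   q2  q1 
   q2   q3  q1 
 * q3   q0  q1 
(> = start, * = accepting)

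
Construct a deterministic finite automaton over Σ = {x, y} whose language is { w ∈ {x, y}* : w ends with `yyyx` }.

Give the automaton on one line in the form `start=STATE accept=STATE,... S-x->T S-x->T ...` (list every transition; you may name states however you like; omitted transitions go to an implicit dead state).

start=s0 accept=s4 s0-x->s0 s0-y->s1 s1-x->s0 s1-y->s2 s2-x->s0 s2-y->s3 s3-x->s4 s3-y->s3 s4-x->s0 s4-y->s1

Let each state record the length of the longest suffix of the input read so far that is also a prefix of `yyyx`. s1 means the last symbol is `y`; s2 means the last 2 symbols are `yy`; s3 means the last 3 symbols are `yyy`; s4 means the last 4 symbols are `yyyx`. Accept only at s4, where the string currently ends in `yyyx`.
With 5 states:
        x   y  
>  s0   s0  s1 
   s1   s0  s2 
   s2   s0  s3 
   s3   s4  s3 
 * s4   s0  s1 
(> = start, * = accepting)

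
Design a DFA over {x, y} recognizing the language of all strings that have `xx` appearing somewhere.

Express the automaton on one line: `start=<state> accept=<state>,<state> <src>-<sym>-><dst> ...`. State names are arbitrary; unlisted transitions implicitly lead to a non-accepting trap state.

Track how much of `xx` has been matched so far: state A is no progress, C is the absorbing accept state reached once `xx` has occurred. Intermediate states record partial matches; on a mismatch, fall back to the longest reusable overlap.
       x  y 
>  A   B  A 
   B   C  A 
 * C   C  C 
(> = start, * = accepting)

start=A accept=C A-x->B A-y->A B-x->C B-y->A C-x->C C-y->C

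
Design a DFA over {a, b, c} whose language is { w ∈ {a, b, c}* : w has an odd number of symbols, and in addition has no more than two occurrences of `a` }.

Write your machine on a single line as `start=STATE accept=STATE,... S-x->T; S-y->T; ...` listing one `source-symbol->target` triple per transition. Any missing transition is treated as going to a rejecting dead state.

Build one automaton per condition and run them in lockstep. One (2 states) tracks the input length modulo 2; the other (4 states) tracks the count of `a`s, saturating at 3. Each combined state is a pair, one component from each; accept when both components accept. Minimizing collapses redundant product states.
With 7 states:
        a   b   c  
>  s0   s1  s2  s2 
 * s1   s3  s4  s4 
 * s2   s4  s0  s0 
   s3   s5  s6  s6 
   s4   s6  s1  s1 
   s5   s5  s5  s5 
 * s6   s5  s3  s3 
(> = start, * = accepting)

start=s0; accept=s1,s2,s6; s0-a->s1; s0-b->s2; s0-c->s2; s1-a->s3; s1-b->s4; s1-c->s4; s2-a->s4; s2-b->s0; s2-c->s0; s3-a->s5; s3-b->s6; s3-c->s6; s4-a->s6; s4-b->s1; s4-c->s1; s5-a->s5; s5-b->s5; s5-c->s5; s6-a->s5; s6-b->s3; s6-c->s3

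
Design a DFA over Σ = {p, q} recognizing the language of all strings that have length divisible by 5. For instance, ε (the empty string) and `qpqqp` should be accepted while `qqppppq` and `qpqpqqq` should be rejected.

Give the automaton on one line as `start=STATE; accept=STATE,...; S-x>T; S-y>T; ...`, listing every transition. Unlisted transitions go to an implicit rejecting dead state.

start=S0; accept=S0; S0-p>S1; S0-q>S1; S1-p>S2; S1-q>S2; S2-p>S3; S2-q>S3; S3-p>S4; S3-q>S4; S4-p>S0; S4-q>S0

Only the length mod 5 matters, so use a 5-cycle: from any state, every input symbol moves to the next state, wrapping S4 back to S0. Mark S0 accepting.
With 5 states:
        p   q  
>* S0   S1  S1 
   S1   S2  S2 
   S2   S3  S3 
   S3   S4  S4 
   S4   S0  S0 
(> = start, * = accepting)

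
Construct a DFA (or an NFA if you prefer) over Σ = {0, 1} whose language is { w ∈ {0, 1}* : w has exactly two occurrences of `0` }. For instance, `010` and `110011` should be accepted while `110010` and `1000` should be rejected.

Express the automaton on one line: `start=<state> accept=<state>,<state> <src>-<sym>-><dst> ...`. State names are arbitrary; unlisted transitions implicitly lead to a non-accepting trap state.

Only the number of `0`s matters, and only up to 3. Make a chain s0 → s1 → s2 → s3 advanced by each `0` (with s3 absorbing); every other symbol self-loops. The accepting set is {s2}.
With 4 states:
        0   1  
>  s0   s1  s0 
   s1   s2  s1 
 * s2   s3  s2 
   s3   s3  s3 
(> = start, * = accepting)

start=s0 accept=s2 s0-0->s1 s0-1->s0 s1-0->s2 s1-1->s1 s2-0->s3 s2-1->s2 s3-0->s3 s3-1->s3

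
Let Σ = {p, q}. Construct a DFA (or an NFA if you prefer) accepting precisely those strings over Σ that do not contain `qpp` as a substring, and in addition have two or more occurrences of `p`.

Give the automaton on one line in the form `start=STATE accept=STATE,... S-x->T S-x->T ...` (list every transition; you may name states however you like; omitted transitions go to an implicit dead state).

Handle the two conditions separately and then intersect. One (4 states) tracks partial matches of the forbidden pattern `qpp`; the other (4 states) tracks the count of `p`s, saturating at 3. Each combined state is a pair, one component from each; accept when both components accept. Equivalent product states are then merged.
A 9-state machine:
       p  q 
>  A   B  C 
   B   D  E 
   C   F  C 
 * D   D  G 
   E   H  E 
   F   I  E 
 * G   H  G 
 * H   I  G 
   I   I  I 
(> = start, * = accepting)

start=A accept=D,G,H A-p->B A-q->C B-p->D B-q->E C-p->F C-q->C D-p->D D-q->G E-p->H E-q->E F-p->I F-q->E G-p->H G-q->G H-p->I H-q->G I-p->I I-q->I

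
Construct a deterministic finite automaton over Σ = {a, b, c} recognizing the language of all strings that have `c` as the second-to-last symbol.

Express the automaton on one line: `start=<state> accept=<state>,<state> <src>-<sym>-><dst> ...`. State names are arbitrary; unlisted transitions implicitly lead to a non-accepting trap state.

Because acceptance depends on a position counted from the end, the machine has to buffer the most recent 2 symbols. Make each state the string of the last up-to-2 symbols read; on input `x` shift the window left and append `x`. Accept when the buffered window has length 2 and begins with `c`.
13 states suffice.
          a    b    c  
>  S0     S1   S2   S3 
   S1     S4   S5   S6 
   S2     S7   S8   S9 
   S3    S10  S11  S12 
   S4     S4   S5   S6 
   S5     S7   S8   S9 
   S6    S10  S11  S12 
   S7     S4   S5   S6 
   S8     S7   S8   S9 
   S9    S10  S11  S12 
 * S10    S4   S5   S6 
 * S11    S7   S8   S9 
 * S12   S10  S11  S12 
(> = start, * = accepting)

start=S0 accept=S10,S11,S12 S0-a->S1 S0-b->S2 S0-c->S3 S1-a->S4 S1-b->S5 S1-c->S6 S2-a->S7 S2-b->S8 S2-c->S9 S3-a->S10 S3-b->S11 S3-c->S12 S4-a->S4 S4-b->S5 S4-c->S6 S5-a->S7 S5-b->S8 S5-c->S9 S6-a->S10 S6-b->S11 S6-c->S12 S7-a->S4 S7-b->S5 S7-c->S6 S8-a->S7 S8-b->S8 S8-c->S9 S9-a->S10 S9-b->S11 S9-c->S12 S10-a->S4 S10-b->S5 S10-c->S6 S11-a->S7 S11-b->S8 S11-c->S9 S12-a->S10 S12-b->S11 S12-c->S12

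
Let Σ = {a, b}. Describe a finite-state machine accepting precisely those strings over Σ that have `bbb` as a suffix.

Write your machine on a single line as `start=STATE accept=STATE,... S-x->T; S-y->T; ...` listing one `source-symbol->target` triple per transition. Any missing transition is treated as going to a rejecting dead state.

start=q0; accept=q3; q0-a->q0; q0-b->q1; q1-a->q0; q1-b->q2; q2-a->q0; q2-b->q3; q3-a->q0; q3-b->q3

Remember how much of `bbb` the current input suffix matches. State q0 means no match yet; q1 means the last symbol is `b`; q2 means the last 2 symbols are `bb`; q3 means the last 3 symbols are `bbb`. Only q3 accepts. On a mismatch, fall back to the longest proper suffix that is still a prefix of `bbb`.
        a   b  
>  q0   q0  q1 
   q1   q0  q2 
   q2   q0  q3 
 * q3   q0  q3 
(> = start, * = accepting)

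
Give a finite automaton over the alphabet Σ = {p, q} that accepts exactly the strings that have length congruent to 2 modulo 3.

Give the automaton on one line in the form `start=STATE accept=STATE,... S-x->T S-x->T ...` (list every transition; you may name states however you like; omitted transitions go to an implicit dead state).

start=s0 accept=s2 s0-p->s1 s0-q->s1 s1-p->s2 s1-q->s2 s2-p->s0 s2-q->s0

Count input length modulo 3: every symbol advances one step around the cycle s0 → s1 → s2 → s0. Accept at s2.
With 3 states:
        p   q  
>  s0   s1  s1 
   s1   s2  s2 
 * s2   s0  s0 
(> = start, * = accepting)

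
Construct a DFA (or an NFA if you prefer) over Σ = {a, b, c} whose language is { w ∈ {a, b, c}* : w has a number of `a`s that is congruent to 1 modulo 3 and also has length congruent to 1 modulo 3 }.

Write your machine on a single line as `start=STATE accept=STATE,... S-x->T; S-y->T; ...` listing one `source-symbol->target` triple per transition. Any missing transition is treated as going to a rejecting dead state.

start=s0; accept=s1; s0-a->s1; s0-b->s2; s0-c->s2; s1-a->s3; s1-b->s4; s1-c->s4; s2-a->s4; s2-b->s5; s2-c->s5; s3-a->s0; s3-b->s6; s3-c->s6; s4-a->s6; s4-b->s7; s4-c->s7; s5-a->s7; s5-b->s0; s5-c->s0; s6-a->s2; s6-b->s8; s6-c->s8; s7-a->s8; s7-b->s1; s7-c->s1; s8-a->s5; s8-b->s3; s8-c->s3

Run two small machines in parallel and take their product. The first has 3 states tracking the count of `a`s modulo 3; the second has 3 states tracking the input length modulo 3. A product state is a pair (one from each), accepting exactly when both do.
9 states suffice.
        a   b   c  
>  s0   s1  s2  s2 
 * s1   s3  s4  s4 
   s2   s4  s5  s5 
   s3   s0  s6  s6 
   s4   s6  s7  s7 
   s5   s7  s0  s0 
   s6   s2  s8  s8 
   s7   s8  s1  s1 
   s8   s5  s3  s3 
(> = start, * = accepting)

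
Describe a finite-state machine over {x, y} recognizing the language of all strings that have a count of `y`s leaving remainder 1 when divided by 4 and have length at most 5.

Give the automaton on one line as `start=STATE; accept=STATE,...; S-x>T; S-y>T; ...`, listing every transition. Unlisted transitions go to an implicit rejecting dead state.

start=q0; accept=q2,q4,q7,q11,q15; q0-x>q1; q0-y>q2; q1-x>q3; q1-y>q4; q2-x>q4; q2-y>q5; q3-x>q6; q3-y>q7; q4-x>q7; q4-y>q8; q5-x>q8; q5-y>q9; q6-x>q10; q6-y>q11; q7-x>q11; q7-y>q12; q8-x>q12; q8-y>q13; q9-x>q13; q9-y>q10; q10-x>q14; q10-y>q15; q11-x>q15; q11-y>q16; q12-x>q16; q12-y>q17; q13-x>q17; q13-y>q14; q14-x>q18; q14-y>q19; q15-x>q19; q15-y>q20; q16-x>q20; q16-y>q21; q17-x>q21; q17-y>q18; q18-x>q18; q18-y>q19; q19-x>q19; q19-y>q20; q20-x>q20; q20-y>q21; q21-x>q21; q21-y>q18

Run two small machines in parallel and take their product. One (4 states) tracks the count of `y`s modulo 4; the other (7 states) tracks the input length, saturating at 6. Each combined state is a pair, one component from each; accept when both components accept.
22 states suffice.
          x    y  
>  q0     q1   q2 
   q1     q3   q4 
 * q2     q4   q5 
   q3     q6   q7 
 * q4     q7   q8 
   q5     q8   q9 
   q6    q10  q11 
 * q7    q11  q12 
   q8    q12  q13 
   q9    q13  q10 
   q10   q14  q15 
 * q11   q15  q16 
   q12   q16  q17 
   q13   q17  q14 
   q14   q18  q19 
 * q15   q19  q20 
   q16   q20  q21 
   q17   q21  q18 
   q18   q18  q19 
   q19   q19  q20 
   q20   q20  q21 
   q21   q21  q18 
(> = start, * = accepting)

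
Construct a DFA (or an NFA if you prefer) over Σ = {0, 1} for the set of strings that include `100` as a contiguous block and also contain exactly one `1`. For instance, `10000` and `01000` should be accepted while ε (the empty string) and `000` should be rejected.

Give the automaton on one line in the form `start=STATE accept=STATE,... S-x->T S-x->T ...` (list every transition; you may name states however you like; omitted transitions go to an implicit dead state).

Handle the two conditions separately and then intersect. One (4 states) tracks whether and how much of `100` has been seen; the other (3 states) tracks the count of `1`s, saturating at 2. Each combined state is a pair, one component from each; accept when both components accept.
A 7-state machine:
        0   1  
>  q0   q0  q1 
   q1   q2  q3 
   q2   q4  q3 
   q3   q5  q3 
 * q4   q4  q6 
   q5   q6  q3 
   q6   q6  q6 
(> = start, * = accepting)

start=q0 accept=q4 q0-0->q0 q0-1->q1 q1-0->q2 q1-1->q3 q2-0->q4 q2-1->q3 q3-0->q5 q3-1->q3 q4-0->q4 q4-1->q6 q5-0->q6 q5-1->q3 q6-0->q6 q6-1->q6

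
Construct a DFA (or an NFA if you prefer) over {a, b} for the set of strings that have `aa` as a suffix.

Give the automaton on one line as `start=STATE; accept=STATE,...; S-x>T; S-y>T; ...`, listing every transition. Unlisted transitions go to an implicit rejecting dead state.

start=q0; accept=q2; q0-a>q1; q0-b>q0; q1-a>q2; q1-b>q0; q2-a>q2; q2-b>q0

Remember how much of `aa` the current input suffix matches. State q0 means no match yet; q1 means the last symbol is `a`; q2 means the last 2 symbols are `aa`. Only q2 accepts. On a mismatch, fall back to the longest proper suffix that is still a prefix of `aa`.
3 states suffice.
        a   b  
>  q0   q1  q0 
   q1   q2  q0 
 * q2   q2  q0 
(> = start, * = accepting)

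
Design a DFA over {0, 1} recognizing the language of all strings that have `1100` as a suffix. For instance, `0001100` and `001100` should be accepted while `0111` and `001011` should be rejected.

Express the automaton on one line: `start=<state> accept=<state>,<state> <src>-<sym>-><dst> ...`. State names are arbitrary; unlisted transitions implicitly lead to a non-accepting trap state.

Remember how much of `1100` the current input suffix matches. State A means no match yet; B means the last symbol is `1`; C means the last 2 symbols are `11`; D means the last 3 symbols are `110`; E means the last 4 symbols are `1100`. Only E accepts. On a mismatch, fall back to the longest proper suffix that is still a prefix of `1100`.
A 5-state machine:
       0  1 
>  A   A  B 
   B   A  C 
   C   D  C 
   D   E  B 
 * E   A  B 
(> = start, * = accepting)

start=A accept=E A-0->A A-1->B B-0->A B-1->C C-0->D C-1->C D-0->E D-1->B E-0->A E-1->B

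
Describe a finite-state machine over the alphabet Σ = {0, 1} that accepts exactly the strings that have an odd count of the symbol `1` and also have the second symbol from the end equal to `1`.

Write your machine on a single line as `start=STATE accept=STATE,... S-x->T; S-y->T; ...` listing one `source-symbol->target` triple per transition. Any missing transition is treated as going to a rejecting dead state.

Handle the two conditions separately and then intersect. The first has 2 states tracking the count of `1`s modulo 2; the second has 7 states tracking the last 2 symbols read. A product state is a pair (one from each), accepting exactly when both do.
          0    1  
>  S0     S1   S2 
   S1     S3   S4 
   S2     S5   S6 
   S3     S3   S4 
   S4     S5   S6 
 * S5     S7   S8 
   S6     S9  S10 
   S7     S7   S8 
   S8     S9  S10 
   S9     S3   S4 
 * S10    S5   S6 
(> = start, * = accepting)

start=S0; accept=S5,S10; S0-0->S1; S0-1->S2; S1-0->S3; S1-1->S4; S2-0->S5; S2-1->S6; S3-0->S3; S3-1->S4; S4-0->S5; S4-1->S6; S5-0->S7; S5-1->S8; S6-0->S9; S6-1->S10; S7-0->S7; S7-1->S8; S8-0->S9; S8-1->S10; S9-0->S3; S9-1->S4; S10-0->S5; S10-1->S6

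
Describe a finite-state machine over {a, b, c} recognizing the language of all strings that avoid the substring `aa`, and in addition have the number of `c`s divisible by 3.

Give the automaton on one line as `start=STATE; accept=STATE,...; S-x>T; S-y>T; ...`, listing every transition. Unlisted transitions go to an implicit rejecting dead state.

Run two small machines in parallel and take their product. One (3 states) tracks partial matches of the forbidden pattern `aa`; the other (3 states) tracks the count of `c`s modulo 3. Each combined state is a pair, one component from each; accept when both components accept. After merging equivalent states the machine shrinks.
        a   b   c  
>* S0   S1  S0  S2 
 * S1   S3  S0  S2 
   S2   S4  S2  S5 
   S3   S3  S3  S3 
   S4   S3  S2  S5 
   S5   S6  S5  S0 
   S6   S3  S5  S0 
(> = start, * = accepting)

start=S0; accept=S0,S1; S0-a>S1; S0-b>S0; S0-c>S2; S1-a>S3; S1-b>S0; S1-c>S2; S2-a>S4; S2-b>S2; S2-c>S5; S3-a>S3; S3-b>S3; S3-c>S3; S4-a>S3; S4-b>S2; S4-c>S5; S5-a>S6; S5-b>S5; S5-c>S0; S6-a>S3; S6-b>S5; S6-c>S0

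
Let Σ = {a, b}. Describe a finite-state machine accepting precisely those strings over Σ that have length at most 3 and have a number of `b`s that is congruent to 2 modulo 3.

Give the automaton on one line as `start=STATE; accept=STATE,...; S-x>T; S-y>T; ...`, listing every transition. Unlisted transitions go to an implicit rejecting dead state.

Run two small machines in parallel and take their product. The first has 5 states tracking the input length, saturating at 4; the second has 3 states tracking the count of `b`s modulo 3. A product state is a pair (one from each), accepting exactly when both do.
A 12-state machine:
          a    b  
>  q0     q1   q2 
   q1     q3   q4 
   q2     q4   q5 
   q3     q6   q7 
   q4     q7   q8 
 * q5     q8   q6 
   q6     q9  q10 
   q7    q10  q11 
 * q8    q11   q9 
   q9     q9  q10 
   q10   q10  q11 
   q11   q11   q9 
(> = start, * = accepting)

start=q0; accept=q5,q8; q0-a>q1; q0-b>q2; q1-a>q3; q1-b>q4; q2-a>q4; q2-b>q5; q3-a>q6; q3-b>q7; q4-a>q7; q4-b>q8; q5-a>q8; q5-b>q6; q6-a>q9; q6-b>q10; q7-a>q10; q7-b>q11; q8-a>q11; q8-b>q9; q9-a>q9; q9-b>q10; q10-a>q10; q10-b>q11; q11-a>q11; q11-b>q9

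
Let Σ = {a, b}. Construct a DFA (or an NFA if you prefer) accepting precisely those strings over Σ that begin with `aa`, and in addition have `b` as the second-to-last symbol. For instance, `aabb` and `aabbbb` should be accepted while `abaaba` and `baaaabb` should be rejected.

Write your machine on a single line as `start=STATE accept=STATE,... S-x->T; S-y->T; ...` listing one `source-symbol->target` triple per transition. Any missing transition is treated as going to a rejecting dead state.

start=s0; accept=s5,s6; s0-a->s1; s0-b->s2; s1-a->s3; s1-b->s2; s2-a->s2; s2-b->s2; s3-a->s3; s3-b->s4; s4-a->s5; s4-b->s6; s5-a->s3; s5-b->s4; s6-a->s5; s6-b->s6

Build one automaton per condition and run them in lockstep. The first has 4 states tracking whether the input so far still matches the prefix `aa`; the second has 7 states tracking the last 2 symbols read. A product state is a pair (one from each), accepting exactly when both do. After merging equivalent states the machine shrinks.
A 7-state machine:
        a   b  
>  s0   s1  s2 
   s1   s3  s2 
   s2   s2  s2 
   s3   s3  s4 
   s4   s5  s6 
 * s5   s3  s4 
 * s6   s5  s6 
(> = start, * = accepting)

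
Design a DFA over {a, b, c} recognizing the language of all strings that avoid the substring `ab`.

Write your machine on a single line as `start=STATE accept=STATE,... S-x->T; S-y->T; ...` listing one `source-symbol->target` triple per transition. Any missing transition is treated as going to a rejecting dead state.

Track partial matches of the forbidden pattern `ab`. State S2 is a dead state reached once `ab` has occurred; every other state accepts. S0 means no part of `ab` is currently matched.
3 states suffice.
        a   b   c  
>* S0   S1  S0  S0 
 * S1   S1  S2  S0 
   S2   S2  S2  S2 
(> = start, * = accepting)

start=S0; accept=S0,S1; S0-a->S1; S0-b->S0; S0-c->S0; S1-a->S1; S1-b->S2; S1-c->S0; S2-a->S2; S2-b->S2; S2-c->S2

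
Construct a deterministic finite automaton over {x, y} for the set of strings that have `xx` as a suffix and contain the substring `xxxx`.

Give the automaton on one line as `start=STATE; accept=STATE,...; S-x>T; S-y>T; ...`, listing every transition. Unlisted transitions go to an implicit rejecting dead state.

start=q0; accept=q4; q0-x>q1; q0-y>q0; q1-x>q2; q1-y>q0; q2-x>q3; q2-y>q0; q3-x>q4; q3-y>q0; q4-x>q4; q4-y>q5; q5-x>q6; q5-y>q5; q6-x>q4; q6-y>q5

Handle the two conditions separately and then intersect. One (3 states) tracks how much of the suffix `xx` has currently been matched; the other (5 states) tracks whether and how much of `xxxx` has been seen. Each combined state is a pair, one component from each; accept when both components accept.
        x   y  
>  q0   q1  q0 
   q1   q2  q0 
   q2   q3  q0 
   q3   q4  q0 
 * q4   q4  q5 
   q5   q6  q5 
   q6   q4  q5 
(> = start, * = accepting)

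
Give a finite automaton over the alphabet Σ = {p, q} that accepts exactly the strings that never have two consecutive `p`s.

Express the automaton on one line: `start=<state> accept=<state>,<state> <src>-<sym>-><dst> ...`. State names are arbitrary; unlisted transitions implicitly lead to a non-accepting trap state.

start=S0 accept=S0,S1 S0-p->S1 S0-q->S0 S1-p->S2 S1-q->S0 S2-p->S2 S2-q->S2

This is the complement of 'contains `pp`'. Use the same substring-matching states — S0 through S2 holding how much of `pp` has just been matched — but flip the accepting set: everything except the trap S2 accepts.
        p   q  
>* S0   S1  S0 
 * S1   S2  S0 
   S2   S2  S2 
(> = start, * = accepting)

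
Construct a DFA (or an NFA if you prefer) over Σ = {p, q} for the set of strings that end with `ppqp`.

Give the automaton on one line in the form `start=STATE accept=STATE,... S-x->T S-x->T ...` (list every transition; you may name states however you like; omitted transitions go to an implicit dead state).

start=s0 accept=s4 s0-p->s1 s0-q->s0 s1-p->s2 s1-q->s0 s2-p->s2 s2-q->s3 s3-p->s4 s3-q->s0 s4-p->s2 s4-q->s0

Remember how much of `ppqp` the current input suffix matches. State s0 means no match yet; s1 means the last symbol is `p`; s2 means the last 2 symbols are `pp`; s3 means the last 3 symbols are `ppq`; s4 means the last 4 symbols are `ppqp`. Only s4 accepts. On a mismatch, fall back to the longest proper suffix that is still a prefix of `ppqp`.
With 5 states:
        p   q  
>  s0   s1  s0 
   s1   s2  s0 
   s2   s2  s3 
   s3   s4  s0 
 * s4   s2  s0 
(> = start, * = accepting)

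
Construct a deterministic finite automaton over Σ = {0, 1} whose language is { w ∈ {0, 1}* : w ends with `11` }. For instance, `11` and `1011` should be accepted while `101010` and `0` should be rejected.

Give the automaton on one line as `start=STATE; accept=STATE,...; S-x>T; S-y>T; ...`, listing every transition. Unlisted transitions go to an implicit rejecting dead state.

start=S0; accept=S2; S0-0>S0; S0-1>S1; S1-0>S0; S1-1>S2; S2-0>S0; S2-1>S2

Let each state record the length of the longest suffix of the input read so far that is also a prefix of `11`. S1 means the last symbol is `1`; S2 means the last 2 symbols are `11`. Accept only at S2, where the string currently ends in `11`.
With 3 states:
        0   1  
>  S0   S0  S1 
   S1   S0  S2 
 * S2   S0  S2 
(> = start, * = accepting)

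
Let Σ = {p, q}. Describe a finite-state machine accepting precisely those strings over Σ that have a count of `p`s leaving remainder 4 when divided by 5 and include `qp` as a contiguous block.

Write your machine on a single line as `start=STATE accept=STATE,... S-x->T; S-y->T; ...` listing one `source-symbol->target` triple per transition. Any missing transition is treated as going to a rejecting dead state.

start=A; accept=N; A-p->B; A-q->C; B-p->D; B-q->E; C-p->F; C-q->C; D-p->G; D-q->H; E-p->I; E-q->E; F-p->I; F-q->F; G-p->J; G-q->K; H-p->L; H-q->H; I-p->L; I-q->I; J-p->A; J-q->M; K-p->N; K-q->K; L-p->N; L-q->L; M-p->O; M-q->M; N-p->O; N-q->N; O-p->F; O-q->O

Handle the two conditions separately and then intersect. One (5 states) tracks the count of `p`s modulo 5; the other (3 states) tracks whether and how much of `qp` has been seen. Each combined state is a pair, one component from each; accept when both components accept.
15 states suffice.
       p  q 
>  A   B  C 
   B   D  E 
   C   F  C 
   D   G  H 
   E   I  E 
   F   I  F 
   G   J  K 
   H   L  H 
   I   L  I 
   J   A  M 
   K   N  K 
   L   N  L 
   M   O  M 
 * N   O  N 
   O   F  O 
(> = start, * = accepting)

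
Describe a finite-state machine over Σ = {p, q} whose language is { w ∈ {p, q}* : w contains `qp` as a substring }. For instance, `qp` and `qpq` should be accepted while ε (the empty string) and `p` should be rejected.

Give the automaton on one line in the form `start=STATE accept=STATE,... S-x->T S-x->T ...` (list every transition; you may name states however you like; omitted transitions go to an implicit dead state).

States s0..s1 record the length of the longest prefix of `qp` that matches the current input suffix. Reaching s2 means `qp` has been seen, and we stay there forever. Accept from s2.
3 states suffice.
        p   q  
>  s0   s0  s1 
   s1   s2  s1 
 * s2   s2  s2 
(> = start, * = accepting)

start=s0 accept=s2 s0-p->s0 s0-q->s1 s1-p->s2 s1-q->s1 s2-p->s2 s2-q->s2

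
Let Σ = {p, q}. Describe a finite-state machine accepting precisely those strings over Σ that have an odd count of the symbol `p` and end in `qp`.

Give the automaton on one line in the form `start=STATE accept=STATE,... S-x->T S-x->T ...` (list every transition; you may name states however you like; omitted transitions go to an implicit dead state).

Run two small machines in parallel and take their product. The first has 2 states tracking the count of `p`s modulo 2; the second has 3 states tracking how much of the suffix `qp` has currently been matched. A product state is a pair (one from each), accepting exactly when both do. Equivalent product states are then merged.
With 4 states:
        p   q  
>  s0   s1  s2 
   s1   s0  s1 
   s2   s3  s2 
 * s3   s0  s1 
(> = start, * = accepting)

start=s0 accept=s3 s0-p->s1 s0-q->s2 s1-p->s0 s1-q->s1 s2-p->s3 s2-q->s2 s3-p->s0 s3-q->s1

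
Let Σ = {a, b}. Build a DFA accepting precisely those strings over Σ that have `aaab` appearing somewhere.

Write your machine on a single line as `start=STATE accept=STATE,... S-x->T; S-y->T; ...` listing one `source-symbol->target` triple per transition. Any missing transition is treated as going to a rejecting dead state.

Track how much of `aaab` has been matched so far: state s0 is no progress, s4 is the absorbing accept state reached once `aaab` has occurred. Intermediate states record partial matches; on a mismatch, fall back to the longest reusable overlap.
A 5-state machine:
        a   b  
>  s0   s1  s0 
   s1   s2  s0 
   s2   s3  s0 
   s3   s3  s4 
 * s4   s4  s4 
(> = start, * = accepting)

start=s0; accept=s4; s0-a->s1; s0-b->s0; s1-a->s2; s1-b->s0; s2-a->s3; s2-b->s0; s3-a->s3; s3-b->s4; s4-a->s4; s4-b->s4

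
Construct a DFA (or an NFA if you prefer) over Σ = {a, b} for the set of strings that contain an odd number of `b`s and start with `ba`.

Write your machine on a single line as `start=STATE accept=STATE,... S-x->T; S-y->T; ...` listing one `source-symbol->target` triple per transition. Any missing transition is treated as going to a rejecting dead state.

Handle the two conditions separately and then intersect. The first has 2 states tracking the count of `b`s modulo 2; the second has 4 states tracking whether the input so far still matches the prefix `ba`. A product state is a pair (one from each), accepting exactly when both do. After merging equivalent states the machine shrinks.
        a   b  
>  q0   q1  q2 
   q1   q1  q1 
   q2   q3  q1 
 * q3   q3  q4 
   q4   q4  q3 
(> = start, * = accepting)

start=q0; accept=q3; q0-a->q1; q0-b->q2; q1-a->q1; q1-b->q1; q2-a->q3; q2-b->q1; q3-a->q3; q3-b->q4; q4-a->q4; q4-b->q3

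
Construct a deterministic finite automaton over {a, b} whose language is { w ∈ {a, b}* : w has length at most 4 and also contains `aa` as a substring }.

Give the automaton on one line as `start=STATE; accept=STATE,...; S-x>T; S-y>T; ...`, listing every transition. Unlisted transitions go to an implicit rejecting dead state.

start=s0; accept=s3,s6,s9; s0-a>s1; s0-b>s2; s1-a>s3; s1-b>s4; s2-a>s5; s2-b>s4; s3-a>s6; s3-b>s6; s4-a>s7; s4-b>s8; s5-a>s6; s5-b>s8; s6-a>s9; s6-b>s9; s7-a>s9; s7-b>s8; s8-a>s8; s8-b>s8; s9-a>s8; s9-b>s8

Run two small machines in parallel and take their product. The first has 6 states tracking the input length, saturating at 5; the second has 3 states tracking whether and how much of `aa` has been seen. A product state is a pair (one from each), accepting exactly when both do. Minimizing collapses redundant product states.
With 10 states:
        a   b  
>  s0   s1  s2 
   s1   s3  s4 
   s2   s5  s4 
 * s3   s6  s6 
   s4   s7  s8 
   s5   s6  s8 
 * s6   s9  s9 
   s7   s9  s8 
   s8   s8  s8 
 * s9   s8  s8 
(> = start, * = accepting)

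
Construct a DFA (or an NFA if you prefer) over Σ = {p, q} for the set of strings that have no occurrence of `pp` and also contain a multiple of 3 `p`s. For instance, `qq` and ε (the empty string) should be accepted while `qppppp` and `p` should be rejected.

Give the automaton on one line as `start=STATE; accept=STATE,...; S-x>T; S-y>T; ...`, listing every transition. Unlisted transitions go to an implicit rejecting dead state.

start=A; accept=A,I; A-p>B; A-q>A; B-p>C; B-q>D; C-p>E; C-q>C; D-p>F; D-q>D; E-p>G; E-q>E; F-p>E; F-q>H; G-p>C; G-q>G; H-p>I; H-q>H; I-p>G; I-q>A

Build one automaton per condition and run them in lockstep. One (3 states) tracks partial matches of the forbidden pattern `pp`; the other (3 states) tracks the count of `p`s modulo 3. Each combined state is a pair, one component from each; accept when both components accept.
       p  q 
>* A   B  A 
   B   C  D 
   C   E  C 
   D   F  D 
   E   G  E 
   F   E  H 
   G   C  G 
   H   I  H 
 * I   G  A 
(> = start, * = accepting)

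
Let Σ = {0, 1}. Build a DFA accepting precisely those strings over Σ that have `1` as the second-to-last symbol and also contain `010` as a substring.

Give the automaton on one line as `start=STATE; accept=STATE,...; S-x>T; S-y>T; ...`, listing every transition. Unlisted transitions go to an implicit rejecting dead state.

start=S0; accept=S7,S10; S0-0>S1; S0-1>S2; S1-0>S3; S1-1>S4; S2-0>S5; S2-1>S6; S3-0>S3; S3-1>S4; S4-0>S7; S4-1>S6; S5-0>S3; S5-1>S4; S6-0>S5; S6-1>S6; S7-0>S8; S7-1>S9; S8-0>S8; S8-1>S9; S9-0>S7; S9-1>S10; S10-0>S7; S10-1>S10

Handle the two conditions separately and then intersect. The first has 7 states tracking the last 2 symbols read; the second has 4 states tracking whether and how much of `010` has been seen. A product state is a pair (one from each), accepting exactly when both do.
With 11 states:
          0    1  
>  S0     S1   S2 
   S1     S3   S4 
   S2     S5   S6 
   S3     S3   S4 
   S4     S7   S6 
   S5     S3   S4 
   S6     S5   S6 
 * S7     S8   S9 
   S8     S8   S9 
   S9     S7  S10 
 * S10    S7  S10 
(> = start, * = accepting)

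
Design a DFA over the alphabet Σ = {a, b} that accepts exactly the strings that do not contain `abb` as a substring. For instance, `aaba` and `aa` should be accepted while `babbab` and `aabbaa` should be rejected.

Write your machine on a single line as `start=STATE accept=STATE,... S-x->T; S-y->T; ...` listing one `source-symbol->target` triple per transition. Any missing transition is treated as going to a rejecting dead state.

This is the complement of 'contains `abb`'. Use the same substring-matching states — S0 through S3 holding how much of `abb` has just been matched — but flip the accepting set: everything except the trap S3 accepts.
4 states suffice.
        a   b  
>* S0   S1  S0 
 * S1   S1  S2 
 * S2   S1  S3 
   S3   S3  S3 
(> = start, * = accepting)

start=S0; accept=S0,S1,S2; S0-a->S1; S0-b->S0; S1-a->S1; S1-b->S2; S2-a->S1; S2-b->S3; S3-a->S3; S3-b->S3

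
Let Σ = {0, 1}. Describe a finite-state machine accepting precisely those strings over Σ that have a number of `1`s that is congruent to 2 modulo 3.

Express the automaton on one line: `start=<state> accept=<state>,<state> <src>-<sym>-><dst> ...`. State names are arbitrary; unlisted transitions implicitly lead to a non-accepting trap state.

Keep the running count of `1`s modulo 3: each `1` advances along the cycle q0 → q1 → q2 → q0 while other symbols loop. Accept at q2.
3 states suffice.
        0   1  
>  q0   q0  q1 
   q1   q1  q2 
 * q2   q2  q0 
(> = start, * = accepting)

start=q0 accept=q2 q0-0->q0 q0-1->q1 q1-0->q1 q1-1->q2 q2-0->q2 q2-1->q0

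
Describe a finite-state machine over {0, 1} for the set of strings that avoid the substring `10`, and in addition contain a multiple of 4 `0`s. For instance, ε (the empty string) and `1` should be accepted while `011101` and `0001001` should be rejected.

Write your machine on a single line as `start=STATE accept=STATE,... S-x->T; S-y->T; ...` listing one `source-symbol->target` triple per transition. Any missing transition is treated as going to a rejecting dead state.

start=q0; accept=q0,q2; q0-0->q1; q0-1->q2; q1-0->q3; q1-1->q4; q2-0->q4; q2-1->q2; q3-0->q5; q3-1->q4; q4-0->q4; q4-1->q4; q5-0->q0; q5-1->q4

Build one automaton per condition and run them in lockstep. One (3 states) tracks partial matches of the forbidden pattern `10`; the other (4 states) tracks the count of `0`s modulo 4. Each combined state is a pair, one component from each; accept when both components accept. Equivalent product states are then merged.
6 states suffice.
        0   1  
>* q0   q1  q2 
   q1   q3  q4 
 * q2   q4  q2 
   q3   q5  q4 
   q4   q4  q4 
   q5   q0  q4 
(> = start, * = accepting)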